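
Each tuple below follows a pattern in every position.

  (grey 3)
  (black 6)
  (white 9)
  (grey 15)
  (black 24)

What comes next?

(white 39)

For the shade, repeats grey → black → white: grey, black, white, grey, black → white.
For the second value, each term is the sum of the two before it: 3, 6, 9, 15, 24 → 39.
So the next tuple is (white 39).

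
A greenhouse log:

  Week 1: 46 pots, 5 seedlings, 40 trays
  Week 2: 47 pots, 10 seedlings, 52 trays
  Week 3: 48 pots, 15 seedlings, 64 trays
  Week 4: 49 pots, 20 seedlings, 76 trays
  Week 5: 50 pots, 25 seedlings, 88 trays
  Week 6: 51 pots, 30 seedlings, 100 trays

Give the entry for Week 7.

52 pots, 35 seedlings, 112 trays

Pots: 46, 47, 48, 49, 50, 51 → 52 (+1 each step).
Seedlings: +5 each step, so 5, 10, 15, 20, 25, 30 → 35.
Trays: 40, 52, 64, 76, 88, 100 → 112 (+12 each step).
Putting it together: 52 pots, 35 seedlings, 112 trays.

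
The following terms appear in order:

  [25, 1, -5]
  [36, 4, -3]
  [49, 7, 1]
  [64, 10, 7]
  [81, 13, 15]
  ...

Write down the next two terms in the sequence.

[100, 16, 25], [121, 19, 37]

For the first slot, perfect squares: 5², 6², 7², …: 25, 36, 49, 64, 81 → 100 → 121.
Second slot goes 1, 4, 7, 10, 13 → 16 → 19 (+3 each step).
For the third slot, differences are 2, 4, 6, … (increasing by 2 each time): -5, -3, 1, 7, 15 → 25 → 37.
So the next two terms are [100, 16, 25] and [121, 19, 37].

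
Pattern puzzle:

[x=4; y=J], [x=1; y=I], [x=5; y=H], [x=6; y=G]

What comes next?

For the x, each term is the sum of the two before it: 4, 1, 5, 6 → 11.
For the y, letters move back 1 place in the alphabet: J, I, H, G → F.
So the next term is [x=11; y=F].

[x=11; y=F]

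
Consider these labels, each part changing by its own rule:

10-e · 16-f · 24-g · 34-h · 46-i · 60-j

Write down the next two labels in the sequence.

First component: 10, 16, 24, 34, 46, 60 → 76 → 94 (differences are 6, 8, 10, … (increasing by 2 each time)).
Letter: e, f, g, h, i, j → k → l (letters move forward 1 place in the alphabet).
So the next two labels are 76-k and 94-l.

76-k then 94-l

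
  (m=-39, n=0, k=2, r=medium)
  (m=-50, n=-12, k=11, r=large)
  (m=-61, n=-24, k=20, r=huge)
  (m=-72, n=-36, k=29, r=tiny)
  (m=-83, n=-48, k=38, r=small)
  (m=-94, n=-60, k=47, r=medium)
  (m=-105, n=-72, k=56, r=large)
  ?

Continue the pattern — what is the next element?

M goes -39, -50, -61, -72, -83, -94, -105 → -116 (−11 each step).
N — −12 each step: 0, -12, -24, -36, -48, -60, -72 → -84.
K — +9 each step: 2, 11, 20, 29, 38, 47, 56 → 65.
R: repeats medium → large → huge → tiny → small; medium, large, huge, tiny, small, medium, large → huge.
So the next element is (m=-116, n=-84, k=65, r=huge).

(m=-116, n=-84, k=65, r=huge)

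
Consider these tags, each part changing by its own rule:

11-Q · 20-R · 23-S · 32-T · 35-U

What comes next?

For the first component, alternating steps +9, +3, +9, +3, …: 11, 20, 23, 32, 35 → 44.
Letter: letters move forward 1 place in the alphabet; Q, R, S, T, U → V.
So the next tag is 44-V.

44-V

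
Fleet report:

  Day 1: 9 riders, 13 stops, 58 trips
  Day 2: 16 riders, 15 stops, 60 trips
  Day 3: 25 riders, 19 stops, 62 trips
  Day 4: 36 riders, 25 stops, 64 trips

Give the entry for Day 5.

Riders — perfect squares: 3², 4², 5², …: 9, 16, 25, 36 → 49.
Stops goes 13, 15, 19, 25 → 33 (differences are 2, 4, 6, … (increasing by 2 each time)).
For the trips, +2 each step: 58, 60, 62, 64 → 66.
So the next row is 49 riders, 33 stops, 66 trips.

49 riders, 33 stops, 66 trips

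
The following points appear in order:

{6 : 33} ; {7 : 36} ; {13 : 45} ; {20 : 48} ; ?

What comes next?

{33 : 57}

First component — each term is the sum of the two before it: 6, 7, 13, 20 → 33.
Second component: alternating steps +3, +9, +3, +9, …, so 33, 36, 45, 48 → 57.
So the next point is {33 : 57}.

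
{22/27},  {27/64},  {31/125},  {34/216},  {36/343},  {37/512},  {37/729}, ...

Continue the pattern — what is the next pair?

{36/1000}

First value — differences are 5, 4, 3, … (decreasing by 1 each time): 22, 27, 31, 34, 36, 37, 37 → 36.
Second value goes 27, 64, 125, 216, 343, 512, 729 → 1000 (perfect cubes: 3³, 4³, 5³, …).
So the next pair is {36/1000}.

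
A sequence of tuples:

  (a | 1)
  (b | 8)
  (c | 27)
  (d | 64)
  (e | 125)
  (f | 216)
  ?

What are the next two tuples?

Letter — letters move forward 1 place in the alphabet: a, b, c, d, e, f → g → h.
Second slot: perfect cubes: 1³, 2³, 3³, …, so 1, 8, 27, 64, 125, 216 → 343 → 512.
So the next two tuples are (g | 343) and (h | 512).

(g | 343), (h | 512)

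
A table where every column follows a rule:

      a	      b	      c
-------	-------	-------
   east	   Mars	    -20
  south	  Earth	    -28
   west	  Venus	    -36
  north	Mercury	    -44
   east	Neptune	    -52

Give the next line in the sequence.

Column a: repeats east → south → west → north; east, south, west, north, east → south.
Column b — runs backward through the planets Mercury→Neptune: Mars, Earth, Venus, Mercury, Neptune → Uranus.
Column c goes -20, -28, -36, -44, -52 → -60 (−8 each step).
Combining the parts gives south  Uranus  -60.

south  Uranus  -60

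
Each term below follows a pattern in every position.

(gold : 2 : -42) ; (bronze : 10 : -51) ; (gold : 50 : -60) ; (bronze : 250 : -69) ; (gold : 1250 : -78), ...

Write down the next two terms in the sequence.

(bronze : 6250 : -87), (gold : 31250 : -96)

Rank: alternates gold ↔ bronze, so gold, bronze, gold, bronze, gold → bronze → gold.
Second coordinate goes 2, 10, 50, 250, 1250 → 6250 → 31250 (×5 each step).
Third coordinate: -42, -51, -60, -69, -78 → -87 → -96 (−9 each step).
Putting the parts together: (bronze : 6250 : -87) and then (gold : 31250 : -96).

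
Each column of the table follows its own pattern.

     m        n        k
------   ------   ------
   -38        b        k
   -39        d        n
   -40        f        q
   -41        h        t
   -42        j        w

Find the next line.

Column m: −1 each step; -38, -39, -40, -41, -42 → -43.
Column n: letters move forward 2 places in the alphabet, so b, d, f, h, j → l.
Column k goes k, n, q, t, w → z (letters move forward 3 places in the alphabet).
Combining the parts gives -43  l  z.

-43  l  z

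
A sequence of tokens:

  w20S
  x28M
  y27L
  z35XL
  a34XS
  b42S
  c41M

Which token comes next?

d49L

Letter: letters move forward 1 place in the alphabet, wrapping Z→A, so w, x, y, z, a, b, c → d.
Second component: alternating steps +8, −1, +8, −1, …; 20, 28, 27, 35, 34, 42, 41 → 49.
For the size, repeats S → M → L → XL → XS: S, M, L, XL, XS, S, M → L.
Combining the parts gives d49L.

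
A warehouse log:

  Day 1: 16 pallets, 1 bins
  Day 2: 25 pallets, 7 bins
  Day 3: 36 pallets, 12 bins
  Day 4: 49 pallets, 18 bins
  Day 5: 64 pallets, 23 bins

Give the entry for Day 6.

81 pallets, 29 bins

For the pallets, perfect squares: 4², 5², 6², …: 16, 25, 36, 49, 64 → 81.
Bins: 1, 7, 12, 18, 23 → 29 (alternating steps +6, +5, +6, +5, …).
Putting it together: 81 pallets, 29 bins.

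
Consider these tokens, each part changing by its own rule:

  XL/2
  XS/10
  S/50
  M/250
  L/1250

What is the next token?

Size — runs through clothing sizes XS→XL: XL, XS, S, M, L → XL.
Second component: 2, 10, 50, 250, 1250 → 6250 (×5 each step).
Combining the parts gives XL/6250.

XL/6250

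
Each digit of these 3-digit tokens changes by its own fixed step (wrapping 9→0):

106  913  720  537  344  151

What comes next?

First digit — −2 each step, mod 10: 1, 9, 7, 5, 3, 1 → 9.
Second digit — +1 each step, mod 10: 0, 1, 2, 3, 4, 5 → 6.
Third digit: 6, 3, 0, 7, 4, 1 → 8 (−3 each step, mod 10).
Combining the parts gives 968.

968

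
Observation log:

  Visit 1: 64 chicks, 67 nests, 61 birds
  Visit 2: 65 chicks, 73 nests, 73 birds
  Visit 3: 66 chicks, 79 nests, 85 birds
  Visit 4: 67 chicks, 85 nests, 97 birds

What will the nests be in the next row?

91

For the nests, +6 each step: 67, 73, 79, 85 → 91.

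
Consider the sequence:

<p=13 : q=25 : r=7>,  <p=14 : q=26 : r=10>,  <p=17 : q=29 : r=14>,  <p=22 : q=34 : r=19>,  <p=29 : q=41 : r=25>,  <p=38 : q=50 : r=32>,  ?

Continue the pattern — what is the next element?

<p=49 : q=61 : r=40>

P: differences are 1, 3, 5, … (increasing by 2 each time); 13, 14, 17, 22, 29, 38 → 49.
Q: 25, 26, 29, 34, 41, 50 → 61 (differences are 1, 3, 5, … (increasing by 2 each time)).
For the r, differences are 3, 4, 5, … (increasing by 1 each time): 7, 10, 14, 19, 25, 32 → 40.
So the next element is <p=49 : q=61 : r=40>.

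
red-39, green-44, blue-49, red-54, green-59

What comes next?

Colour goes red, green, blue, red, green → blue (repeats red → green → blue).
Second component — +5 each step: 39, 44, 49, 54, 59 → 64.
Combining the parts gives blue-64.

blue-64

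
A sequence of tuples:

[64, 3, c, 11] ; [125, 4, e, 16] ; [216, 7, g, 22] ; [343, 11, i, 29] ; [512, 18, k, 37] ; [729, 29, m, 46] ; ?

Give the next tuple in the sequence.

First coordinate goes 64, 125, 216, 343, 512, 729 → 1000 (perfect cubes: 4³, 5³, 6³, …).
Second coordinate: each term is the sum of the two before it; 3, 4, 7, 11, 18, 29 → 47.
Letter goes c, e, g, i, k, m → o (letters move forward 2 places in the alphabet).
Fourth coordinate — differences are 5, 6, 7, … (increasing by 1 each time): 11, 16, 22, 29, 37, 46 → 56.
Combining the parts gives [1000, 47, o, 56].

[1000, 47, o, 56]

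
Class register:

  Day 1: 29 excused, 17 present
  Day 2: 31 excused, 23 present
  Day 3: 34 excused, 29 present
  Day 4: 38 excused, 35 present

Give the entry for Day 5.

Excused: 29, 31, 34, 38 → 43 (differences are 2, 3, 4, … (increasing by 1 each time)).
Present: 17, 23, 29, 35 → 41 (+6 each step).
So the next line is 43 excused, 41 present.

43 excused, 41 present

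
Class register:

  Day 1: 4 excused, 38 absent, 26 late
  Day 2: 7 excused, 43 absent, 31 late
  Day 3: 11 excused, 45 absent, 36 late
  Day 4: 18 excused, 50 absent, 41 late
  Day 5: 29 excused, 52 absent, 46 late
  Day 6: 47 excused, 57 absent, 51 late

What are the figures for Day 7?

Excused — each term is the sum of the two before it: 4, 7, 11, 18, 29, 47 → 76.
Absent: 38, 43, 45, 50, 52, 57 → 59 (alternating steps +5, +2, +5, +2, …).
Late: +5 each step, so 26, 31, 36, 41, 46, 51 → 56.
Putting it together: 76 excused, 59 absent, 56 late.

76 excused, 59 absent, 56 late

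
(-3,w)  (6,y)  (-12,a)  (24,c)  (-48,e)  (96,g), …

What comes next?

First value: ×(-2) each step; -3, 6, -12, 24, -48, 96 → -192.
Letter: letters move forward 2 places in the alphabet, wrapping Z→A, so w, y, a, c, e, g → i.
Putting it together: (-192,i).

(-192,i)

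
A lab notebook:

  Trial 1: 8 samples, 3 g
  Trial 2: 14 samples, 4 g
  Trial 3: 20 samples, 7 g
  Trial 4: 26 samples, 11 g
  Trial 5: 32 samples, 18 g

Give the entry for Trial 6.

38 samples, 29 g

Samples goes 8, 14, 20, 26, 32 → 38 (+6 each step).
G goes 3, 4, 7, 11, 18 → 29 (each term is the sum of the two before it).
So the next line is 38 samples, 29 g.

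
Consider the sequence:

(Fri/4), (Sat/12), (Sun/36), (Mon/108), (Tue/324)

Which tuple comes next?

Day: runs through the weekdays Mon→Sun, so Fri, Sat, Sun, Mon, Tue → Wed.
Second slot — ×3 each step: 4, 12, 36, 108, 324 → 972.
So the next tuple is (Wed/972).

(Wed/972)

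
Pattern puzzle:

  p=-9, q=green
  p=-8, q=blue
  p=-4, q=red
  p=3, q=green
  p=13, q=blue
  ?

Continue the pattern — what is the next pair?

For the p, differences are 1, 4, 7, … (increasing by 3 each time): -9, -8, -4, 3, 13 → 26.
Q: green, blue, red, green, blue → red (repeats green → blue → red).
Combining the parts gives p=26, q=red.

p=26, q=red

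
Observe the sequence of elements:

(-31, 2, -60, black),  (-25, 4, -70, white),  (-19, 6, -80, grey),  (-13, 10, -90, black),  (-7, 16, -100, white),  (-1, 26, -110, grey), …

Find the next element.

First value: -31, -25, -19, -13, -7, -1 → 5 (+6 each step).
Second value — each term is the sum of the two before it: 2, 4, 6, 10, 16, 26 → 42.
For the third value, −10 each step: -60, -70, -80, -90, -100, -110 → -120.
Shade: repeats black → white → grey, so black, white, grey, black, white, grey → black.
So the next element is (5, 42, -120, black).

(5, 42, -120, black)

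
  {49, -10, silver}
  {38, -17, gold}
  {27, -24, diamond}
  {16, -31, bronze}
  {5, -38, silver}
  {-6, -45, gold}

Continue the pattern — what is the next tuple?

First coordinate: −11 each step; 49, 38, 27, 16, 5, -6 → -17.
Second coordinate: −7 each step, so -10, -17, -24, -31, -38, -45 → -52.
For the rank, repeats silver → gold → diamond → bronze: silver, gold, diamond, bronze, silver, gold → diamond.
So the next tuple is {-17, -52, diamond}.

{-17, -52, diamond}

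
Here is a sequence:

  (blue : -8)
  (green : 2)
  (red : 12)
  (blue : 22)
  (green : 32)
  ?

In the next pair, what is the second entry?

Second entry: -8, 2, 12, 22, 32 → 42 (+10 each step).

42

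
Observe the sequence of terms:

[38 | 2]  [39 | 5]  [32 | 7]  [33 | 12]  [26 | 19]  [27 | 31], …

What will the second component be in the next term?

50

Second component: each term is the sum of the two before it; 2, 5, 7, 12, 19, 31 → 50.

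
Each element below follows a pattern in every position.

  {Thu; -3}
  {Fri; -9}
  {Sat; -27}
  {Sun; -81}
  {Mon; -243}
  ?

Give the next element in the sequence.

Day goes Thu, Fri, Sat, Sun, Mon → Tue (runs through the weekdays Mon→Sun).
Second component — ×3 each step: -3, -9, -27, -81, -243 → -729.
Combining the parts gives {Tue; -729}.

{Tue; -729}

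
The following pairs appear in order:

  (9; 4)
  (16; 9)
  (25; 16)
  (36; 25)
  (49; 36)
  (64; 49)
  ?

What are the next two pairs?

First slot — perfect squares: 3², 4², 5², …: 9, 16, 25, 36, 49, 64 → 81 → 100.
Second slot goes 4, 9, 16, 25, 36, 49 → 64 → 81 (always the previous value of the first slot).
Putting the parts together: (81; 64) and then (100; 81).

(81; 64), (100; 81)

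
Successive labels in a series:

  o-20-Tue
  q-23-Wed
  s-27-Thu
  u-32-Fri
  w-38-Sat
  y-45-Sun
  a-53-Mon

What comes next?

Letter: letters move forward 2 places in the alphabet, wrapping Z→A, so o, q, s, u, w, y, a → c.
Second component goes 20, 23, 27, 32, 38, 45, 53 → 62 (differences are 3, 4, 5, … (increasing by 1 each time)).
Day — runs through the weekdays Mon→Sun: Tue, Wed, Thu, Fri, Sat, Sun, Mon → Tue.
So the next label is c-62-Tue.

c-62-Tue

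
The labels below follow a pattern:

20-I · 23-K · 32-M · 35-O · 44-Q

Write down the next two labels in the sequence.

47-S, 56-U

First component: alternating steps +3, +9, +3, +9, …; 20, 23, 32, 35, 44 → 47 → 56.
Letter: letters move forward 2 places in the alphabet; I, K, M, O, Q → S → U.
Putting the parts together: 47-S and then 56-U.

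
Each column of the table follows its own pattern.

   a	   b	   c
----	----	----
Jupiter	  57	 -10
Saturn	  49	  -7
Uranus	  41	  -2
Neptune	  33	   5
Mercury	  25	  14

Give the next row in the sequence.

Venus  17  25

Column a goes Jupiter, Saturn, Uranus, Neptune, Mercury → Venus (runs through the planets Mercury→Neptune).
Column b — −8 each step: 57, 49, 41, 33, 25 → 17.
Column c: differences are 3, 5, 7, … (increasing by 2 each time); -10, -7, -2, 5, 14 → 25.
Putting it together: Venus  17  25.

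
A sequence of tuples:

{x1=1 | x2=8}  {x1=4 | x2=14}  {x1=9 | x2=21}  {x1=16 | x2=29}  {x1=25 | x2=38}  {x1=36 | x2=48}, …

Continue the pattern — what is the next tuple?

{x1=49 | x2=59}

X1: perfect squares: 1², 2², 3², …; 1, 4, 9, 16, 25, 36 → 49.
For the x2, differences are 6, 7, 8, … (increasing by 1 each time): 8, 14, 21, 29, 38, 48 → 59.
So the next tuple is {x1=49 | x2=59}.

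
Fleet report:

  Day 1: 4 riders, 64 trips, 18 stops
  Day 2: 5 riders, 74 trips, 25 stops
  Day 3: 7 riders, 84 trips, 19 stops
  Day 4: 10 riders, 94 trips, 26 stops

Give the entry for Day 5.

14 riders, 104 trips, 20 stops

Riders: differences are 1, 2, 3, … (increasing by 1 each time), so 4, 5, 7, 10 → 14.
For the trips, +10 each step: 64, 74, 84, 94 → 104.
Stops: alternating steps +7, −6, +7, −6, …; 18, 25, 19, 26 → 20.
Combining the parts gives 14 riders, 104 trips, 20 stops.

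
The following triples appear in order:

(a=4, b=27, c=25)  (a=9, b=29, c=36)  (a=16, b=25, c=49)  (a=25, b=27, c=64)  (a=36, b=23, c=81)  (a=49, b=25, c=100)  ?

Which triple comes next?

(a=64, b=21, c=121)

A — perfect squares: 2², 3², 4², …: 4, 9, 16, 25, 36, 49 → 64.
B: 27, 29, 25, 27, 23, 25 → 21 (alternating steps +2, −4, +2, −4, …).
C: perfect squares: 5², 6², 7², …, so 25, 36, 49, 64, 81, 100 → 121.
Combining the parts gives (a=64, b=21, c=121).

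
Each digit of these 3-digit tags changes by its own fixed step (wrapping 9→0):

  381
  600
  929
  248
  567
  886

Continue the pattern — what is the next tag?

105

First digit goes 3, 6, 9, 2, 5, 8 → 1 (+3 each step, mod 10).
For the second digit, +2 each step, mod 10: 8, 0, 2, 4, 6, 8 → 0.
Third digit: 1, 0, 9, 8, 7, 6 → 5 (−1 each step, mod 10).
Putting it together: 105.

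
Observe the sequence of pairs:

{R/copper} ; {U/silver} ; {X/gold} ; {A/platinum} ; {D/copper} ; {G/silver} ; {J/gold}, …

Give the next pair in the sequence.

{M/platinum}

Letter — letters move forward 3 places in the alphabet, wrapping Z→A: R, U, X, A, D, G, J → M.
Metal: copper, silver, gold, platinum, copper, silver, gold → platinum (repeats copper → silver → gold → platinum).
So the next pair is {M/platinum}.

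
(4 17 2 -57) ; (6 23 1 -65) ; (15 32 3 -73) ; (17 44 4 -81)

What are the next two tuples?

First slot — alternating steps +2, +9, +2, +9, …: 4, 6, 15, 17 → 26 → 28.
For the second slot, differences are 6, 9, 12, … (increasing by 3 each time): 17, 23, 32, 44 → 59 → 77.
Third slot: each term is the sum of the two before it, so 2, 1, 3, 4 → 7 → 11.
Fourth slot — −8 each step: -57, -65, -73, -81 → -89 → -97.
So the next two tuples are (26 59 7 -89) and (28 77 11 -97).

(26 59 7 -89), (28 77 11 -97)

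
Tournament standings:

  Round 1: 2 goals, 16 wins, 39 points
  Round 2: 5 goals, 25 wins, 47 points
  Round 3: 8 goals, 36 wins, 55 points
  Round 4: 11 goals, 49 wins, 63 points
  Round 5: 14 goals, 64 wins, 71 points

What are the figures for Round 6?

17 goals, 81 wins, 79 points

Goals goes 2, 5, 8, 11, 14 → 17 (+3 each step).
Wins: perfect squares: 4², 5², 6², …, so 16, 25, 36, 49, 64 → 81.
Points goes 39, 47, 55, 63, 71 → 79 (+8 each step).
Putting it together: 17 goals, 81 wins, 79 points.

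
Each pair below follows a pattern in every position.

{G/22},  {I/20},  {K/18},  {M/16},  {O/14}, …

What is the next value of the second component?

12

Letter: letters move forward 2 places in the alphabet, so G, I, K, M, O → Q.
For the second component, −2 each step: 22, 20, 18, 16, 14 → 12.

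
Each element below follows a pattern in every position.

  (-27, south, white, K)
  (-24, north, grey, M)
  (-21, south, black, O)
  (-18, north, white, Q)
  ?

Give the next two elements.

(-15, south, grey, S), (-12, north, black, U)

First entry: +3 each step, so -27, -24, -21, -18 → -15 → -12.
Direction: alternates south ↔ north, so south, north, south, north → south → north.
Shade: white, grey, black, white → grey → black (repeats white → grey → black).
For the letter, letters move forward 2 places in the alphabet: K, M, O, Q → S → U.
So the next two elements are (-15, south, grey, S) and (-12, north, black, U).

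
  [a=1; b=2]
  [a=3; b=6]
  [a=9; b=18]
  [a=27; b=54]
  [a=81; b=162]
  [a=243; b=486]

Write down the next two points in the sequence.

A: ×3 each step; 1, 3, 9, 27, 81, 243 → 729 → 2187.
B: always 2 × the a; 2, 6, 18, 54, 162, 486 → 1458 → 4374.
Putting the parts together: [a=729; b=1458] and then [a=2187; b=4374].

[a=729; b=1458], [a=2187; b=4374]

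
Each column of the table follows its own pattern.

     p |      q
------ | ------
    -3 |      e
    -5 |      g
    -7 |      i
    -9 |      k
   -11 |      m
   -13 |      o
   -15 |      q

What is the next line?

-17  s

For the column p, −2 each step: -3, -5, -7, -9, -11, -13, -15 → -17.
Column q: e, g, i, k, m, o, q → s (letters move forward 2 places in the alphabet).
So the next line is -17  s.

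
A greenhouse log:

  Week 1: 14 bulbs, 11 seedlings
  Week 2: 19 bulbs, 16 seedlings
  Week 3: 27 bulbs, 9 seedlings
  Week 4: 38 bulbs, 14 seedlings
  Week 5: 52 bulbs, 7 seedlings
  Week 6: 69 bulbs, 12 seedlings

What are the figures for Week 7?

89 bulbs, 5 seedlings

For the bulbs, differences are 5, 8, 11, … (increasing by 3 each time): 14, 19, 27, 38, 52, 69 → 89.
Seedlings goes 11, 16, 9, 14, 7, 12 → 5 (alternating steps +5, −7, +5, −7, …).
Putting it together: 89 bulbs, 5 seedlings.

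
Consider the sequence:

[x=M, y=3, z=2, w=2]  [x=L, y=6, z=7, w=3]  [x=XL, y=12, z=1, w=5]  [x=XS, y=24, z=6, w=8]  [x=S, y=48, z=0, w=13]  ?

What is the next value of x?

M

For the x, runs through clothing sizes XS→XL: M, L, XL, XS, S → M.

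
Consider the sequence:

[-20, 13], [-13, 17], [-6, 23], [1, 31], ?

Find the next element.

First part goes -20, -13, -6, 1 → 8 (+7 each step).
Second part goes 13, 17, 23, 31 → 41 (differences are 4, 6, 8, … (increasing by 2 each time)).
Combining the parts gives [8, 41].

[8, 41]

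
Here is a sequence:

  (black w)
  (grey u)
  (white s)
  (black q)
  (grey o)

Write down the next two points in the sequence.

(white m), (black k)

Shade: black, grey, white, black, grey → white → black (repeats black → grey → white).
Letter: letters move back 2 places in the alphabet; w, u, s, q, o → m → k.
So the next two points are (white m) and (black k).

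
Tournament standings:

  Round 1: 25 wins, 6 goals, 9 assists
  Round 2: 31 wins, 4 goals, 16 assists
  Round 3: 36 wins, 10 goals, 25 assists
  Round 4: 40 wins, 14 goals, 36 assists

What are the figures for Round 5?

43 wins, 24 goals, 49 assists

Wins — differences are 6, 5, 4, … (decreasing by 1 each time): 25, 31, 36, 40 → 43.
For the goals, each term is the sum of the two before it: 6, 4, 10, 14 → 24.
Assists: perfect squares: 3², 4², 5², …; 9, 16, 25, 36 → 49.
Combining the parts gives 43 wins, 24 goals, 49 assists.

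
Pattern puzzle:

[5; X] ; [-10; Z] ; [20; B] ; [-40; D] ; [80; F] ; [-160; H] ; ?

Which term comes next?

First coordinate goes 5, -10, 20, -40, 80, -160 → 320 (×(-2) each step).
Letter: letters move forward 2 places in the alphabet, wrapping Z→A, so X, Z, B, D, F, H → J.
So the next term is [320; J].

[320; J]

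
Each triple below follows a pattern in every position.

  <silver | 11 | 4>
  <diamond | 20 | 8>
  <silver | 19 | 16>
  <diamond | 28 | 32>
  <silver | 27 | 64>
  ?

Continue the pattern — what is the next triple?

Rank: alternates silver ↔ diamond; silver, diamond, silver, diamond, silver → diamond.
Second coordinate — alternating steps +9, −1, +9, −1, …: 11, 20, 19, 28, 27 → 36.
Third coordinate — ×2 each step: 4, 8, 16, 32, 64 → 128.
Combining the parts gives <diamond | 36 | 128>.

<diamond | 36 | 128>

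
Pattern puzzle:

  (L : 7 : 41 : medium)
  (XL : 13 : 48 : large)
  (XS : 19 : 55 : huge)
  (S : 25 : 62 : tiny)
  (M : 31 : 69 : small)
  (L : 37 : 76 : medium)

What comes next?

(XL : 43 : 83 : large)

First size: L, XL, XS, S, M, L → XL (repeats L → XL → XS → S → M).
Second entry: +6 each step, so 7, 13, 19, 25, 31, 37 → 43.
Third entry goes 41, 48, 55, 62, 69, 76 → 83 (+7 each step).
Second size: medium, large, huge, tiny, small, medium → large (repeats medium → large → huge → tiny → small).
Putting it together: (XL : 43 : 83 : large).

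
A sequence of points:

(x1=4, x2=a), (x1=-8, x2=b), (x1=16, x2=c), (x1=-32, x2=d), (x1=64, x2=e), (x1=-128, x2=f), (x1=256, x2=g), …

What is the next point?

(x1=-512, x2=h)

X1 goes 4, -8, 16, -32, 64, -128, 256 → -512 (×(-2) each step).
X2: a, b, c, d, e, f, g → h (letters move forward 1 place in the alphabet).
So the next point is (x1=-512, x2=h).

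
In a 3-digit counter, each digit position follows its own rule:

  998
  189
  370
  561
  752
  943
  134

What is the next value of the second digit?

2

Second digit: −1 each step, mod 10, so 9, 8, 7, 6, 5, 4, 3 → 2.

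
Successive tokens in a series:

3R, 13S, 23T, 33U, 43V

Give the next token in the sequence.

53W

First component: 3, 13, 23, 33, 43 → 53 (+10 each step).
Letter: letters move forward 1 place in the alphabet, so R, S, T, U, V → W.
Putting it together: 53W.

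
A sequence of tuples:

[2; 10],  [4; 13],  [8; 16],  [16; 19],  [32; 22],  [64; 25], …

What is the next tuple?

For the first component, ×2 each step: 2, 4, 8, 16, 32, 64 → 128.
Second component: +3 each step; 10, 13, 16, 19, 22, 25 → 28.
So the next tuple is [128; 28].

[128; 28]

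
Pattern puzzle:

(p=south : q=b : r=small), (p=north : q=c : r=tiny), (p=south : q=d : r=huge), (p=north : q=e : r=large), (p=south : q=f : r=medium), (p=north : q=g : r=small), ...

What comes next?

P: south, north, south, north, south, north → south (alternates south ↔ north).
Q goes b, c, d, e, f, g → h (letters move forward 1 place in the alphabet).
For the r, repeats small → tiny → huge → large → medium: small, tiny, huge, large, medium, small → tiny.
Combining the parts gives (p=south : q=h : r=tiny).

(p=south : q=h : r=tiny)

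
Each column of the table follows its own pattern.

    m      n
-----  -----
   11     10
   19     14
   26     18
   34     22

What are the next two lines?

41  26; 49  30

For the column m, alternating steps +8, +7, +8, +7, …: 11, 19, 26, 34 → 41 → 49.
Column n goes 10, 14, 18, 22 → 26 → 30 (+4 each step).
So the next two lines are 41  26 and 49  30.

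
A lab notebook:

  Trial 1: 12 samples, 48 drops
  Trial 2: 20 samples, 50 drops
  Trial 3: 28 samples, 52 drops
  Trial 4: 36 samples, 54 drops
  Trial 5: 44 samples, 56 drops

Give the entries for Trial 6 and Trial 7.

52 samples, 58 drops; 60 samples, 60 drops

Samples — +8 each step: 12, 20, 28, 36, 44 → 52 → 60.
Drops: 48, 50, 52, 54, 56 → 58 → 60 (+2 each step).
Putting the parts together: 52 samples, 58 drops and then 60 samples, 60 drops.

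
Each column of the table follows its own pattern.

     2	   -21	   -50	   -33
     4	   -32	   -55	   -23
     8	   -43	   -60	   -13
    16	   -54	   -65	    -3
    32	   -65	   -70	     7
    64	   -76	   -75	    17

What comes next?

128  -87  -80  27

First component: 2, 4, 8, 16, 32, 64 → 128 (×2 each step).
Second component goes -21, -32, -43, -54, -65, -76 → -87 (−11 each step).
Third component goes -50, -55, -60, -65, -70, -75 → -80 (−5 each step).
Fourth component: -33, -23, -13, -3, 7, 17 → 27 (+10 each step).
So the next row is 128  -87  -80  27.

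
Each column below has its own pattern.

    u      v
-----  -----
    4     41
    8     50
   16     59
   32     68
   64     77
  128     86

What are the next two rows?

Column u goes 4, 8, 16, 32, 64, 128 → 256 → 512 (×2 each step).
For the column v, +9 each step: 41, 50, 59, 68, 77, 86 → 95 → 104.
So the next two rows are 256  95 and 512  104.

256  95; 512  104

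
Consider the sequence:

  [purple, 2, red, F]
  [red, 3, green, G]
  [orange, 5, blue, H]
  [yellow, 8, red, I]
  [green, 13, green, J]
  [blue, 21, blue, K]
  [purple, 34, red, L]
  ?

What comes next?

First colour: repeats purple → red → orange → yellow → green → blue, so purple, red, orange, yellow, green, blue, purple → red.
Second coordinate: 2, 3, 5, 8, 13, 21, 34 → 55 (each term is the sum of the two before it).
For the second colour, repeats red → green → blue: red, green, blue, red, green, blue, red → green.
Letter goes F, G, H, I, J, K, L → M (letters move forward 1 place in the alphabet).
Putting it together: [red, 55, green, M].

[red, 55, green, M]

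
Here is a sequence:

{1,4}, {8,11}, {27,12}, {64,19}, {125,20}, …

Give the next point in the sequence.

For the first part, perfect cubes: 1³, 2³, 3³, …: 1, 8, 27, 64, 125 → 216.
Second part: alternating steps +7, +1, +7, +1, …, so 4, 11, 12, 19, 20 → 27.
Putting it together: {216,27}.

{216,27}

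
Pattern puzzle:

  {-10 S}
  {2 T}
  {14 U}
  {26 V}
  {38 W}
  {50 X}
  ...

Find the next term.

First slot: -10, 2, 14, 26, 38, 50 → 62 (+12 each step).
Letter — letters move forward 1 place in the alphabet: S, T, U, V, W, X → Y.
Combining the parts gives {62 Y}.

{62 Y}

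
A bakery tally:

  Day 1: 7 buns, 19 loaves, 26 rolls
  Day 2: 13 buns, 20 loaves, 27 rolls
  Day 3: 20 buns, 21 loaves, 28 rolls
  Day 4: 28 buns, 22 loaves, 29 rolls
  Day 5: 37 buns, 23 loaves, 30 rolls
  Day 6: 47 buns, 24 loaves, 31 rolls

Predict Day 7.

58 buns, 25 loaves, 32 rolls

Buns goes 7, 13, 20, 28, 37, 47 → 58 (differences are 6, 7, 8, … (increasing by 1 each time)).
Loaves goes 19, 20, 21, 22, 23, 24 → 25 (+1 each step).
Rolls — always 7 more than the loaves: 26, 27, 28, 29, 30, 31 → 32.
Combining the parts gives 58 buns, 25 loaves, 32 rolls.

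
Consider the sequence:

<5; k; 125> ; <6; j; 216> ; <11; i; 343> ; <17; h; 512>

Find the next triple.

First coordinate — each term is the sum of the two before it: 5, 6, 11, 17 → 28.
Letter goes k, j, i, h → g (letters move back 1 place in the alphabet).
Third coordinate: perfect cubes: 5³, 6³, 7³, …; 125, 216, 343, 512 → 729.
Combining the parts gives <28; g; 729>.

<28; g; 729>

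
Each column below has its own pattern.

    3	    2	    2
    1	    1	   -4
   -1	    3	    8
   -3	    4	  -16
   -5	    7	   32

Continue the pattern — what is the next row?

-7  11  -64

First component goes 3, 1, -1, -3, -5 → -7 (−2 each step).
Second component — each term is the sum of the two before it: 2, 1, 3, 4, 7 → 11.
For the third component, ×(-2) each step: 2, -4, 8, -16, 32 → -64.
Putting it together: -7  11  -64.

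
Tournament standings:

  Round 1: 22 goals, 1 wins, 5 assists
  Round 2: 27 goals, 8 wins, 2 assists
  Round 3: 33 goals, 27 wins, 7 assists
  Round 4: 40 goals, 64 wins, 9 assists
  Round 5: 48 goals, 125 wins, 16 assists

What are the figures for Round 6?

57 goals, 216 wins, 25 assists

For the goals, differences are 5, 6, 7, … (increasing by 1 each time): 22, 27, 33, 40, 48 → 57.
Wins: 1, 8, 27, 64, 125 → 216 (perfect cubes: 1³, 2³, 3³, …).
Assists — each term is the sum of the two before it: 5, 2, 7, 9, 16 → 25.
So the next line is 57 goals, 216 wins, 25 assists.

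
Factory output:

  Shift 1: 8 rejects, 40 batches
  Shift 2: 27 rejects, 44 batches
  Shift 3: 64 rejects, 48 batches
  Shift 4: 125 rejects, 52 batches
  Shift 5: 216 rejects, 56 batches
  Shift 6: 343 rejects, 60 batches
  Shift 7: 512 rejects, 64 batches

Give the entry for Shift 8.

Rejects: 8, 27, 64, 125, 216, 343, 512 → 729 (perfect cubes: 2³, 3³, 4³, …).
Batches goes 40, 44, 48, 52, 56, 60, 64 → 68 (+4 each step).
Putting it together: 729 rejects, 68 batches.

729 rejects, 68 batches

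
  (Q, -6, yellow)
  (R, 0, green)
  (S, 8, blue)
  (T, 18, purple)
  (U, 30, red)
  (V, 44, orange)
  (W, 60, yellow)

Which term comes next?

Letter: Q, R, S, T, U, V, W → X (letters move forward 1 place in the alphabet).
Second entry: differences are 6, 8, 10, … (increasing by 2 each time); -6, 0, 8, 18, 30, 44, 60 → 78.
Colour: yellow, green, blue, purple, red, orange, yellow → green (repeats yellow → green → blue → purple → red → orange).
Combining the parts gives (X, 78, green).

(X, 78, green)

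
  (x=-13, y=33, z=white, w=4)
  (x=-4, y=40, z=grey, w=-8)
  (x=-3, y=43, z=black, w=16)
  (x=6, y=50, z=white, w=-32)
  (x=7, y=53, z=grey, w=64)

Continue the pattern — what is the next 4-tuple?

(x=16, y=60, z=black, w=-128)

X: alternating steps +9, +1, +9, +1, …, so -13, -4, -3, 6, 7 → 16.
Y: 33, 40, 43, 50, 53 → 60 (alternating steps +7, +3, +7, +3, …).
Z: repeats white → grey → black, so white, grey, black, white, grey → black.
W: 4, -8, 16, -32, 64 → -128 (×(-2) each step).
So the next 4-tuple is (x=16, y=60, z=black, w=-128).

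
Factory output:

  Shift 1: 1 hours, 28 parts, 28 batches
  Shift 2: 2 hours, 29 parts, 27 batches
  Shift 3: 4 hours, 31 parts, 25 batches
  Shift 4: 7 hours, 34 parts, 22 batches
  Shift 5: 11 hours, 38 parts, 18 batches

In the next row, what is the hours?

16

Hours — differences are 1, 2, 3, … (increasing by 1 each time): 1, 2, 4, 7, 11 → 16.
Parts goes 28, 29, 31, 34, 38 → 43 (differences are 1, 2, 3, … (increasing by 1 each time)).
Batches: together with the parts always sums to 56; 28, 27, 25, 22, 18 → 13.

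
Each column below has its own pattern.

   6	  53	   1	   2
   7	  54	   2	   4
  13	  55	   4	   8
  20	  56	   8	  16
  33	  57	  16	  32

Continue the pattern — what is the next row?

First component: 6, 7, 13, 20, 33 → 53 (each term is the sum of the two before it).
Second component goes 53, 54, 55, 56, 57 → 58 (+1 each step).
Third component: 1, 2, 4, 8, 16 → 32 (×2 each step).
Fourth component — ×2 each step: 2, 4, 8, 16, 32 → 64.
Combining the parts gives 53  58  32  64.

53  58  32  64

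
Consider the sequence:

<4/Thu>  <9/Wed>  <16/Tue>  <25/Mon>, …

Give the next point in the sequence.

<36/Sun>

First value — perfect squares: 2², 3², 4², …: 4, 9, 16, 25 → 36.
For the day, runs backward through the weekdays Mon→Sun: Thu, Wed, Tue, Mon → Sun.
So the next point is <36/Sun>.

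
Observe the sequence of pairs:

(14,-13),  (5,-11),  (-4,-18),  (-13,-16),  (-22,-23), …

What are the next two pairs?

(-31,-21), (-40,-28)

First entry — −9 each step: 14, 5, -4, -13, -22 → -31 → -40.
Second entry: alternating steps +2, −7, +2, −7, …, so -13, -11, -18, -16, -23 → -21 → -28.
So the next two pairs are (-31,-21) and (-40,-28).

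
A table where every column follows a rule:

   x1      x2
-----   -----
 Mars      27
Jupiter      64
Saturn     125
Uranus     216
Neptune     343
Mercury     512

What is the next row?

Venus  729

Column x1: runs through the planets Mercury→Neptune, so Mars, Jupiter, Saturn, Uranus, Neptune, Mercury → Venus.
Column x2 — perfect cubes: 3³, 4³, 5³, …: 27, 64, 125, 216, 343, 512 → 729.
Putting it together: Venus  729.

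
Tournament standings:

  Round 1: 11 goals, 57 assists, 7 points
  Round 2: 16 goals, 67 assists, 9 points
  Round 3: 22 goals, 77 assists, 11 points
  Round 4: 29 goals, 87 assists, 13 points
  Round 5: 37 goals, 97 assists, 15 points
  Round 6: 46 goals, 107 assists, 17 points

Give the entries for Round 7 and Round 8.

Goals — differences are 5, 6, 7, … (increasing by 1 each time): 11, 16, 22, 29, 37, 46 → 56 → 67.
Assists: +10 each step, so 57, 67, 77, 87, 97, 107 → 117 → 127.
Points: 7, 9, 11, 13, 15, 17 → 19 → 21 (+2 each step).
So the next two records are 56 goals, 117 assists, 19 points and 67 goals, 127 assists, 21 points.

56 goals, 117 assists, 19 points; 67 goals, 127 assists, 21 points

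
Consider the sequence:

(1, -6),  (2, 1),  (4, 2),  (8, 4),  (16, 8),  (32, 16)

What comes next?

For the first component, ×2 each step: 1, 2, 4, 8, 16, 32 → 64.
Second component: always the previous value of the first component, so -6, 1, 2, 4, 8, 16 → 32.
Putting it together: (64, 32).

(64, 32)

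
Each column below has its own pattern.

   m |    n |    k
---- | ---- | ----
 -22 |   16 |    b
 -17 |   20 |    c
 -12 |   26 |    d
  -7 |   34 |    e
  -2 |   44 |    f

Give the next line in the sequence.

3  56  g

Column m — +5 each step: -22, -17, -12, -7, -2 → 3.
Column n goes 16, 20, 26, 34, 44 → 56 (differences are 4, 6, 8, … (increasing by 2 each time)).
Column k: b, c, d, e, f → g (letters move forward 1 place in the alphabet).
Putting it together: 3  56  g.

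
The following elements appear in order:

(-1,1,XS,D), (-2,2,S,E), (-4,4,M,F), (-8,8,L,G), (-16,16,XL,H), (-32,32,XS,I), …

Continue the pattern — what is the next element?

(-64,64,S,J)

First component: ×2 each step; -1, -2, -4, -8, -16, -32 → -64.
Second component: always the negative of the first component, so 1, 2, 4, 8, 16, 32 → 64.
For the size, repeats XS → S → M → L → XL: XS, S, M, L, XL, XS → S.
Letter — letters move forward 1 place in the alphabet: D, E, F, G, H, I → J.
Putting it together: (-64,64,S,J).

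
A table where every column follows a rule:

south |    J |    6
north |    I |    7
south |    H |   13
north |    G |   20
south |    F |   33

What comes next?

north  E  53

For the direction, alternates south ↔ north: south, north, south, north, south → north.
Letter: J, I, H, G, F → E (letters move back 1 place in the alphabet).
Third component: each term is the sum of the two before it; 6, 7, 13, 20, 33 → 53.
Putting it together: north  E  53.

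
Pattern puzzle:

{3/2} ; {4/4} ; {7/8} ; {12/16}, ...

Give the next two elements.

{19/32}, {28/64}

First slot: differences are 1, 3, 5, … (increasing by 2 each time); 3, 4, 7, 12 → 19 → 28.
Second slot: ×2 each step; 2, 4, 8, 16 → 32 → 64.
So the next two elements are {19/32} and {28/64}.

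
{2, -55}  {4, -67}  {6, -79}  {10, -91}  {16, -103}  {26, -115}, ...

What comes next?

{42, -127}

First entry: each term is the sum of the two before it, so 2, 4, 6, 10, 16, 26 → 42.
Second entry: −12 each step, so -55, -67, -79, -91, -103, -115 → -127.
Combining the parts gives {42, -127}.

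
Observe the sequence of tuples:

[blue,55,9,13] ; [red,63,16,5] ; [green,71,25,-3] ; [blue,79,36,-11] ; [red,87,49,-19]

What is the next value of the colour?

green

Colour — repeats blue → red → green: blue, red, green, blue, red → green.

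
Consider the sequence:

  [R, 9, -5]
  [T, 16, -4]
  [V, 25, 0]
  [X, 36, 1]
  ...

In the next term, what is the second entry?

Second entry: perfect squares: 3², 4², 5², …; 9, 16, 25, 36 → 49.

49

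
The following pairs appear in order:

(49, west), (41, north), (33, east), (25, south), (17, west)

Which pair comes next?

(9, north)

First coordinate — −8 each step: 49, 41, 33, 25, 17 → 9.
Direction: repeats west → north → east → south; west, north, east, south, west → north.
So the next pair is (9, north).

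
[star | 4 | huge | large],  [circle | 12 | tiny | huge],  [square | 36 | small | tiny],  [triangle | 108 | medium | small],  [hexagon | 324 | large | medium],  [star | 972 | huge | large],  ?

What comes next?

Shape: repeats star → circle → square → triangle → hexagon, so star, circle, square, triangle, hexagon, star → circle.
Second entry: 4, 12, 36, 108, 324, 972 → 2916 (×3 each step).
First size goes huge, tiny, small, medium, large, huge → tiny (repeats huge → tiny → small → medium → large).
For the second size, repeats large → huge → tiny → small → medium: large, huge, tiny, small, medium, large → huge.
Combining the parts gives [circle | 2916 | tiny | huge].

[circle | 2916 | tiny | huge]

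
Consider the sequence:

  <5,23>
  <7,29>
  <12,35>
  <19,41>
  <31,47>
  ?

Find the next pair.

<50,53>

For the first part, each term is the sum of the two before it: 5, 7, 12, 19, 31 → 50.
Second part — +6 each step: 23, 29, 35, 41, 47 → 53.
So the next pair is <50,53>.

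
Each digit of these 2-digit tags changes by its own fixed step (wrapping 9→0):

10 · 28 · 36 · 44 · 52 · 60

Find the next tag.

First digit: +1 each step, mod 10; 1, 2, 3, 4, 5, 6 → 7.
For the second digit, −2 each step, mod 10: 0, 8, 6, 4, 2, 0 → 8.
So the next tag is 78.

78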